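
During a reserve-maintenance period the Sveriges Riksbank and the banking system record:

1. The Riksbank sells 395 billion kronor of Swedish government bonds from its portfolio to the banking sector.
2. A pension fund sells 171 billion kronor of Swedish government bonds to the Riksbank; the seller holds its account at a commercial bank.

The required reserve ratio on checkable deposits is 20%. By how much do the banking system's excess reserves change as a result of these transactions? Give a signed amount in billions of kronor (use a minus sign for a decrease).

-258.2 billion

OMO sale (to banks) 395 billion kronor: reserves −395B, deposits 0.
Asset purchase (from non-banks) 171 billion kronor: reserves +171B, deposits +171B.
Totals: Δreserves = −224B, Δdeposits = +171B.
Δrequired reserves = 20% × +171B = +34.2B.
Δexcess reserves = Δreserves − Δrequired = −224B − (+34.2B) = -258.2 billion.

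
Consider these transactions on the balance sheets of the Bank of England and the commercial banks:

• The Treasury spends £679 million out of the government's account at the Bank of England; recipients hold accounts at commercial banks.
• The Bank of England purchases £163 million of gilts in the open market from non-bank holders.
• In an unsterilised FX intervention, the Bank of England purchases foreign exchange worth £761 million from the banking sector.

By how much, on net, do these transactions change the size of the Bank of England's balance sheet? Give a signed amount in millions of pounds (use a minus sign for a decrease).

+£924 million

Government spending £679 million: only the composition of liabilities changes → 0.
Asset purchase (from non-banks) £163 million: a Bank of England asset is acquired → +£163M.
FX purchase £761 million: a Bank of England asset is acquired → +£761M.
Net: 0 + 163 + 761 = +£924 million.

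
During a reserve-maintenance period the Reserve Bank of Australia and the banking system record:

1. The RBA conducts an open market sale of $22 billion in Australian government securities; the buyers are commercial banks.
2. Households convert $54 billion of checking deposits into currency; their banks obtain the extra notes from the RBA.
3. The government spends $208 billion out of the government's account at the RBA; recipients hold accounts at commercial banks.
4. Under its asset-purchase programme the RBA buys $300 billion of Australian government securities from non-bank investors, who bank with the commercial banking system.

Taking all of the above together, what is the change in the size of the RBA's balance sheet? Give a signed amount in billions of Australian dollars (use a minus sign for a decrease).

+$278 billion

RBA balance sheet:
  Assets:      Securities +$278B
  Liabilities: Bank reserves +$432B, Currency in circulation +$54B, Government deposits −$208B
Change in total RBA assets = +$278 billion.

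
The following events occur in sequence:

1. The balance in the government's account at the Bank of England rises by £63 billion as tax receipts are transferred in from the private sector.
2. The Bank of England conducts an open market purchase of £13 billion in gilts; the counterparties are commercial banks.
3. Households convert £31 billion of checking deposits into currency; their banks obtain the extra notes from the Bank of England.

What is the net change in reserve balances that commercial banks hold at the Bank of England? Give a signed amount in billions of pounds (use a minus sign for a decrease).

Bank of England balance sheet:
  Assets:      Securities +£13B
  Liabilities: Bank reserves −£81B, Currency in circulation +£31B, Government deposits +£63B
Commercial banking system:
  Assets:      Reserves at CB −£81B, Securities −£13B
  Liabilities: Checkable deposits −£94B
So the change in reserve balances that commercial banks hold at the Bank of England is -£81 billion.

-£81 billion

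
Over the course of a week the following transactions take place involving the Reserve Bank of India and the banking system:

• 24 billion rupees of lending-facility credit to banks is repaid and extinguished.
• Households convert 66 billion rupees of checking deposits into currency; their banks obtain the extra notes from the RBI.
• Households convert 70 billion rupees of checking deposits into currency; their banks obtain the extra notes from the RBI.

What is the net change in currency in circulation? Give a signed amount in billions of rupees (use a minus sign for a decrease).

+136 billion

RBI balance sheet:
  Assets:      Loans to banks −24B
  Liabilities: Bank reserves −160B, Currency in circulation +136B
Commercial banking system:
  Assets:      Reserves at CB −160B
  Liabilities: Checkable deposits −136B, Borrowings from CB −24B
So the change in currency in circulation is +136 billion.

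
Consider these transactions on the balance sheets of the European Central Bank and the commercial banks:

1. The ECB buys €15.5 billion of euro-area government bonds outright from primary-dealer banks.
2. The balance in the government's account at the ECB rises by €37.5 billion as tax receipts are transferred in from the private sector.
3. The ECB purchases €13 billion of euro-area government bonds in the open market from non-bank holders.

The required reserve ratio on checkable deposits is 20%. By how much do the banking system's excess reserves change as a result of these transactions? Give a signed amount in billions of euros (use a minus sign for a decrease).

-€4.1 billion

OMO purchase (from banks) €15.5 billion: reserves +€15.5B, deposits 0.
Government account inflow €37.5 billion: reserves −€37.5B, deposits −€37.5B.
Asset purchase (from non-banks) €13 billion: reserves +€13B, deposits +€13B.
Totals: Δreserves = −€9B, Δdeposits = −€24.5B.
Δrequired reserves = 20% × −€24.5B = −€4.9B.
Δexcess reserves = Δreserves − Δrequired = −€9B − (−€4.9B) = -€4.1 billion.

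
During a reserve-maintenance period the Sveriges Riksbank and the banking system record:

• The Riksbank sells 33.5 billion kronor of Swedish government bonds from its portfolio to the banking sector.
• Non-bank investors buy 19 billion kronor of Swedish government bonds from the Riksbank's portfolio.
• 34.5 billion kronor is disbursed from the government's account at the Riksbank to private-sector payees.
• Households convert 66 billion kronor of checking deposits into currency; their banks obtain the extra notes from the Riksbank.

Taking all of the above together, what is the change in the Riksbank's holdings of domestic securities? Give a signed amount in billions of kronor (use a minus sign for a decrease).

OMO sale (to banks) 33.5 billion kronor: securities removed from the Riksbank's portfolio → −33.5B.
Asset sale (to non-banks) 19 billion kronor: securities removed from the Riksbank's portfolio → −19B.
Government spending 34.5 billion kronor: the Riksbank's securities portfolio is untouched → 0.
Currency withdrawal 66 billion kronor: the Riksbank's securities portfolio is untouched → 0.
Net: −33.5 − 19 + 0 + 0 = -52.5 billion.

-52.5 billion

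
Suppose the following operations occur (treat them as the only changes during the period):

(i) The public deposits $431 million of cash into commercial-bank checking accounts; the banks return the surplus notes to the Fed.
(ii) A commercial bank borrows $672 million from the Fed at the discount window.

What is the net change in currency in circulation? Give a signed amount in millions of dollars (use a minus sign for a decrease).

-$431 million

Fed balance sheet:
  Assets:      Loans to banks +$672M
  Liabilities: Bank reserves +$1103M, Currency in circulation −$431M
So the change in currency in circulation is -$431 million.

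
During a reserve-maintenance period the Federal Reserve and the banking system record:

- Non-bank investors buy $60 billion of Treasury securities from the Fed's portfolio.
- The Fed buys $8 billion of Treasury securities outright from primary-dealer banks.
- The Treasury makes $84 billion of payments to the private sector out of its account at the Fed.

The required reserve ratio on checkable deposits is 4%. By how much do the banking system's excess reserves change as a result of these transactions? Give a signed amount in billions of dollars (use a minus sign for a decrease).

Asset sale (to non-banks) $60 billion: reserves −$60B, deposits −$60B.
OMO purchase (from banks) $8 billion: reserves +$8B, deposits 0.
Government spending $84 billion: reserves +$84B, deposits +$84B.
Totals: Δreserves = +$32B, Δdeposits = +$24B.
Δrequired reserves = 4% × +$24B = +$0.96B.
Δexcess reserves = Δreserves − Δrequired = +$32B − (+$0.96B) = +$31.04 billion.

+$31.04 billion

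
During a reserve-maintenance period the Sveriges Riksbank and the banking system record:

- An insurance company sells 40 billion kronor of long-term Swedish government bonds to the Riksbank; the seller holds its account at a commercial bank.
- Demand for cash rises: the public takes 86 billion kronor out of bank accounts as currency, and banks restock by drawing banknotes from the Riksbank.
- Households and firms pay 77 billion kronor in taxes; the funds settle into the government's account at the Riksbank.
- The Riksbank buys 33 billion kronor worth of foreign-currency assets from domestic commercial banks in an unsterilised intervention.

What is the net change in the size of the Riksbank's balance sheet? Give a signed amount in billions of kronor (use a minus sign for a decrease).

+73 billion

Riksbank balance sheet:
  Assets:      Securities +40B, Foreign assets +33B
  Liabilities: Bank reserves −90B, Currency in circulation +86B, Government deposits +77B
Commercial banking system:
  Assets:      Reserves at CB −90B, Foreign assets −33B
  Liabilities: Checkable deposits −123B
Change in total Riksbank assets = +73 billion.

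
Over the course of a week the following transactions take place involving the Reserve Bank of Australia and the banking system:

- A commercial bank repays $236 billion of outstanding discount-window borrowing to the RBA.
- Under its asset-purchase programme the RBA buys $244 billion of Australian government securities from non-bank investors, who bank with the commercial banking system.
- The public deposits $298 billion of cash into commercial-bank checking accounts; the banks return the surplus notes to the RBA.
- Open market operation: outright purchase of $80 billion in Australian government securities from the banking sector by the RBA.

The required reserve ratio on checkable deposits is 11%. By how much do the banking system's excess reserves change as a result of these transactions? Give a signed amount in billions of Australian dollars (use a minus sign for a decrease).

Discount-window repayment $236 billion: reserves −$236B, deposits 0.
Asset purchase (from non-banks) $244 billion: reserves +$244B, deposits +$244B.
Currency deposit $298 billion: reserves +$298B, deposits +$298B.
OMO purchase (from banks) $80 billion: reserves +$80B, deposits 0.
Totals: Δreserves = +$386B, Δdeposits = +$542B.
Δrequired reserves = 11% × +$542B = +$59.62B.
Δexcess reserves = Δreserves − Δrequired = +$386B − (+$59.62B) = +$326.38 billion.

+$326.38 billion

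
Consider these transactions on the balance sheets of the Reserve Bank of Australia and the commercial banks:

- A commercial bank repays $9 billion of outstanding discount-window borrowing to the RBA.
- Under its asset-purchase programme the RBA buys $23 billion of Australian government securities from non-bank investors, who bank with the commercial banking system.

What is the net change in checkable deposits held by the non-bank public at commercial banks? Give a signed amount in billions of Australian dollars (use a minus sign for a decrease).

Discount-window repayment $9 billion: the counterparty is a bank, so public deposits are unchanged → 0.
Asset purchase (from non-banks) $23 billion: non-bank counterparties' bank balances rise → +$23B.
Net: 0 + 23 = +$23 billion.

+$23 billion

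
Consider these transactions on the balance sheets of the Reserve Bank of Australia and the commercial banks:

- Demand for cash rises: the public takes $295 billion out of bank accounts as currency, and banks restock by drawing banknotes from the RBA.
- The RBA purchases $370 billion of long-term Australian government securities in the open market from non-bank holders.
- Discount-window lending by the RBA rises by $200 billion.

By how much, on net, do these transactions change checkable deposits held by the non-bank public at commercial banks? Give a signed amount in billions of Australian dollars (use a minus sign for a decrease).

Currency withdrawal $295 billion: non-bank counterparties' bank balances fall → −$295B.
Asset purchase (from non-banks) $370 billion: non-bank counterparties' bank balances rise → +$370B.
Discount-window loan $200 billion: the counterparty is a bank, so public deposits are unchanged → 0.
Net: −295 + 370 + 0 = +$75 billion.

+$75 billion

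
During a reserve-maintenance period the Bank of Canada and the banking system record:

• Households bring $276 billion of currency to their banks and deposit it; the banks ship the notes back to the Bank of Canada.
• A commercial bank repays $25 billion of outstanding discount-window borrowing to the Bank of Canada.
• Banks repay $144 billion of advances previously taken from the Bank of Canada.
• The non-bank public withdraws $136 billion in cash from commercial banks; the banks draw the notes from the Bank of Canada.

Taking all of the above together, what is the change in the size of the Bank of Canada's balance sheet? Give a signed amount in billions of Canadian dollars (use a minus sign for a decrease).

Currency deposit $276 billion: only the composition of liabilities changes → 0.
Discount-window repayment $25 billion: a Bank of Canada asset is shed → −$25B.
Discount-window repayment $144 billion: a Bank of Canada asset is shed → −$144B.
Currency withdrawal $136 billion: only the composition of liabilities changes → 0.
Net: 0 − 25 − 144 + 0 = -$169 billion.

-$169 billion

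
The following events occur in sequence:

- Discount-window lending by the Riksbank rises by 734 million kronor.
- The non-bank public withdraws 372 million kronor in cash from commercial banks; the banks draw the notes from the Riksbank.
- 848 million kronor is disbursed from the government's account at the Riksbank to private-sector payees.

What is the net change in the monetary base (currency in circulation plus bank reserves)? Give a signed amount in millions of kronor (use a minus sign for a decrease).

+1582 million

Riksbank balance sheet:
  Assets:      Loans to banks +734M
  Liabilities: Bank reserves +1210M, Currency in circulation +372M, Government deposits −848M
Commercial banking system:
  Assets:      Reserves at CB +1210M
  Liabilities: Checkable deposits +476M, Borrowings from CB +734M
Monetary base = currency + reserves: +372M + (+1210M) = +1582 million.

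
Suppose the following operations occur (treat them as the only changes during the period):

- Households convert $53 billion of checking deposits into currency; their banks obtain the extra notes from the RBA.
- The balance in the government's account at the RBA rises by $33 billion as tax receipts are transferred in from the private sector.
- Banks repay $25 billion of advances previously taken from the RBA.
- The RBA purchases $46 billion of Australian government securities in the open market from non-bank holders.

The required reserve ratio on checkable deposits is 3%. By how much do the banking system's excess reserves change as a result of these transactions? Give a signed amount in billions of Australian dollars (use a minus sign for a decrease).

-$63.8 billion

Currency withdrawal $53 billion: reserves −$53B, deposits −$53B.
Government account inflow $33 billion: reserves −$33B, deposits −$33B.
Discount-window repayment $25 billion: reserves −$25B, deposits 0.
Asset purchase (from non-banks) $46 billion: reserves +$46B, deposits +$46B.
Totals: Δreserves = −$65B, Δdeposits = −$40B.
Δrequired reserves = 3% × −$40B = −$1.2B.
Δexcess reserves = Δreserves − Δrequired = −$65B − (−$1.2B) = -$63.8 billion.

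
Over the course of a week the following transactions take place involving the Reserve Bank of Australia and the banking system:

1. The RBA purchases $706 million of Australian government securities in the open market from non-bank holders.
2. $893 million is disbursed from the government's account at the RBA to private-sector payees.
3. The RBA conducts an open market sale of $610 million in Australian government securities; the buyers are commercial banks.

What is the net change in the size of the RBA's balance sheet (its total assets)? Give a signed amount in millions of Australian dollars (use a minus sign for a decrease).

+$96 million

RBA balance sheet:
  Assets:      Securities +$96M
  Liabilities: Bank reserves +$989M, Government deposits −$893M
Change in total RBA assets = +$96 million.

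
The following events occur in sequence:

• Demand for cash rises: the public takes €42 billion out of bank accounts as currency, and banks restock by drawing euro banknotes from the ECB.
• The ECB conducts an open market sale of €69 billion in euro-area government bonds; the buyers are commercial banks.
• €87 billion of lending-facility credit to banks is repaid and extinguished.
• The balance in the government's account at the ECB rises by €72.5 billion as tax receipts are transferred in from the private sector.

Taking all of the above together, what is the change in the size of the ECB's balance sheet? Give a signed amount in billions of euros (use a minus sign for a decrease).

Currency withdrawal €42 billion: only the composition of liabilities changes → 0.
OMO sale (to banks) €69 billion: an ECB asset is shed → −€69B.
Discount-window repayment €87 billion: an ECB asset is shed → −€87B.
Government account inflow €72.5 billion: only the composition of liabilities changes → 0.
Net: 0 − 69 − 87 + 0 = -€156 billion.

-€156 billion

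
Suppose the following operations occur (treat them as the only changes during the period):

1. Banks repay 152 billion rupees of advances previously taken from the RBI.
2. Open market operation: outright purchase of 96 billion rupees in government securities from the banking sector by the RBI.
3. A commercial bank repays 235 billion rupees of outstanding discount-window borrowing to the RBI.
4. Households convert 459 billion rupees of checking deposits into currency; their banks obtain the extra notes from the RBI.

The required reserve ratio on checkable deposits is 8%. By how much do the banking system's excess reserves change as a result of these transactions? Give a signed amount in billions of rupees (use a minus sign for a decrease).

Discount-window repayment 152 billion rupees: reserves −152B, deposits 0.
OMO purchase (from banks) 96 billion rupees: reserves +96B, deposits 0.
Discount-window repayment 235 billion rupees: reserves −235B, deposits 0.
Currency withdrawal 459 billion rupees: reserves −459B, deposits −459B.
Totals: Δreserves = −750B, Δdeposits = −459B.
Δrequired reserves = 8% × −459B = −36.72B.
Δexcess reserves = Δreserves − Δrequired = −750B − (−36.72B) = -713.28 billion.

-713.28 billion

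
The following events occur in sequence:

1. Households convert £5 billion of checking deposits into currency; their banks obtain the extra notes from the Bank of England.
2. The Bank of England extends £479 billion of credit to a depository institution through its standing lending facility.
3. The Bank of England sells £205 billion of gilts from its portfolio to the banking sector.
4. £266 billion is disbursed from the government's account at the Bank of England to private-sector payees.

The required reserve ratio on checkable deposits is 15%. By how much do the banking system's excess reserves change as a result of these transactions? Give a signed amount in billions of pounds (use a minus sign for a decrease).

+£495.85 billion

Currency withdrawal £5 billion: reserves −£5B, deposits −£5B.
Discount-window loan £479 billion: reserves +£479B, deposits 0.
OMO sale (to banks) £205 billion: reserves −£205B, deposits 0.
Government spending £266 billion: reserves +£266B, deposits +£266B.
Totals: Δreserves = +£535B, Δdeposits = +£261B.
Δrequired reserves = 15% × +£261B = +£39.15B.
Δexcess reserves = Δreserves − Δrequired = +£535B − (+£39.15B) = +£495.85 billion.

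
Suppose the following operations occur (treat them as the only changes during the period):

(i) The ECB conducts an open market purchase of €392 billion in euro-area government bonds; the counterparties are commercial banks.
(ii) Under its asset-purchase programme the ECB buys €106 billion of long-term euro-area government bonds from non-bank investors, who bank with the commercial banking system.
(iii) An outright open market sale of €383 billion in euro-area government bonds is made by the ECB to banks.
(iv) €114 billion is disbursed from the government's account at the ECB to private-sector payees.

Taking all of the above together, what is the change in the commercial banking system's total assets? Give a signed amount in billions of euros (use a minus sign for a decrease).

OMO purchase (from banks) €392 billion: just an asset swap on bank balance sheets → 0.
Asset purchase (from non-banks) €106 billion: bank balance sheets expand → +€106B.
OMO sale (to banks) €383 billion: just an asset swap on bank balance sheets → 0.
Government spending €114 billion: bank balance sheets expand → +€114B.
Net: 0 + 106 + 0 + 114 = +€220 billion.

+€220 billion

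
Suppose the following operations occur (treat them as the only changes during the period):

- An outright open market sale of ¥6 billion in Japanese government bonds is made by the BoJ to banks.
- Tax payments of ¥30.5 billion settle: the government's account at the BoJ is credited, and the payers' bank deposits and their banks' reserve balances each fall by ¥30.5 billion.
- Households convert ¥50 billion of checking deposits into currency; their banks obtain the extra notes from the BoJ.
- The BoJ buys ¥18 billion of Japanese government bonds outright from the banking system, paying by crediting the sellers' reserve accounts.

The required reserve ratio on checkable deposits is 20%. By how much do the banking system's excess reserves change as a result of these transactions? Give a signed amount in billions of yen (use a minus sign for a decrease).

-¥52.4 billion

OMO sale (to banks) ¥6 billion: reserves −¥6B, deposits 0.
Government account inflow ¥30.5 billion: reserves −¥30.5B, deposits −¥30.5B.
Currency withdrawal ¥50 billion: reserves −¥50B, deposits −¥50B.
OMO purchase (from banks) ¥18 billion: reserves +¥18B, deposits 0.
Totals: Δreserves = −¥68.5B, Δdeposits = −¥80.5B.
Δrequired reserves = 20% × −¥80.5B = −¥16.1B.
Δexcess reserves = Δreserves − Δrequired = −¥68.5B − (−¥16.1B) = -¥52.4 billion.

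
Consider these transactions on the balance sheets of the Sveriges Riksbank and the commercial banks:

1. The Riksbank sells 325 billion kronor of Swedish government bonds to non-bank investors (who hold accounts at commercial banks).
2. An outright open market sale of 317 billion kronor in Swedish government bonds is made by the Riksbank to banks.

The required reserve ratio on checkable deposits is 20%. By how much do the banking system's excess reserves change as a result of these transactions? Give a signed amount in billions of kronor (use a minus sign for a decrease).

-577 billion

Asset sale (to non-banks) 325 billion kronor: reserves −325B, deposits −325B.
OMO sale (to banks) 317 billion kronor: reserves −317B, deposits 0.
Totals: Δreserves = −642B, Δdeposits = −325B.
Δrequired reserves = 20% × −325B = −65B.
Δexcess reserves = Δreserves − Δrequired = −642B − (−65B) = -577 billion.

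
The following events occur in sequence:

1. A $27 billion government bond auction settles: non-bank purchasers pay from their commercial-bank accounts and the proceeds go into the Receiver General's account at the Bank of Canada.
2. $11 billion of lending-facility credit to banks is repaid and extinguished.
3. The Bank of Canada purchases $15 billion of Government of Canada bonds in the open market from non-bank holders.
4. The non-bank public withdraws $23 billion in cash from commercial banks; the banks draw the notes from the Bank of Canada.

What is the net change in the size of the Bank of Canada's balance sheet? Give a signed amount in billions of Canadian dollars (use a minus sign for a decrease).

+$4 billion

Government account inflow $27 billion: only the composition of liabilities changes → 0.
Discount-window repayment $11 billion: a Bank of Canada asset is shed → −$11B.
Asset purchase (from non-banks) $15 billion: a Bank of Canada asset is acquired → +$15B.
Currency withdrawal $23 billion: only the composition of liabilities changes → 0.
Net: 0 − 11 + 15 + 0 = +$4 billion.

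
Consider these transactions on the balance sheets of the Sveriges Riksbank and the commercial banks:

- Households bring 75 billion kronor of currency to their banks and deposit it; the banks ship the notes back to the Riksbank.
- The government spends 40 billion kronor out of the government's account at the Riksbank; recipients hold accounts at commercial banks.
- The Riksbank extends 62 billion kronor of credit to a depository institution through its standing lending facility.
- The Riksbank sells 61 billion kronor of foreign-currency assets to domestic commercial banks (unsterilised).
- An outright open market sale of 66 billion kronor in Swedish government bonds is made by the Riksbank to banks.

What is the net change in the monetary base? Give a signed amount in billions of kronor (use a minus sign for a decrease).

-25 billion

Currency deposit 75 billion kronor: just a shift between currency and reserves — both are base money → 0.
Government spending 40 billion kronor: a non-base liability converts back to reserves → +40B.
Discount-window loan 62 billion kronor: Riksbank balance sheet expands → +62B.
FX sale 61 billion kronor: Riksbank balance sheet contracts → −61B.
OMO sale (to banks) 66 billion kronor: Riksbank balance sheet contracts → −66B.
Net: 0 + 40 + 62 − 61 − 66 = -25 billion.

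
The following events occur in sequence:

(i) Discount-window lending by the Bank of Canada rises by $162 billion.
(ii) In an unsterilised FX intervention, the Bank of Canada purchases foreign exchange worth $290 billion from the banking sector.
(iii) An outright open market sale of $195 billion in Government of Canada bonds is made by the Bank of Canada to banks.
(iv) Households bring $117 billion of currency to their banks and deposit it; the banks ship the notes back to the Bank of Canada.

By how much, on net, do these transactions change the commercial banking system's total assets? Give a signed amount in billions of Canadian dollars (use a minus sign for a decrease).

Bank of Canada balance sheet:
  Assets:      Securities −$195B, Loans to banks +$162B, Foreign assets +$290B
  Liabilities: Bank reserves +$374B, Currency in circulation −$117B
Commercial banking system:
  Assets:      Reserves at CB +$374B, Securities +$195B, Foreign assets −$290B
  Liabilities: Checkable deposits +$117B, Borrowings from CB +$162B
Change in total bank assets = +$279 billion.

+$279 billion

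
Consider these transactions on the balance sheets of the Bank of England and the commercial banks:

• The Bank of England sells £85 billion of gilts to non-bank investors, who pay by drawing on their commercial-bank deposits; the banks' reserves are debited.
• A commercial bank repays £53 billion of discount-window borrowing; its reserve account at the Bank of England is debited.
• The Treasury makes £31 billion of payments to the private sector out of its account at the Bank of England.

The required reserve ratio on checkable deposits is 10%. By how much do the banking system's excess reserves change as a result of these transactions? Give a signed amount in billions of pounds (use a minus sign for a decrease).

-£101.6 billion

Asset sale (to non-banks) £85 billion: reserves −£85B, deposits −£85B.
Discount-window repayment £53 billion: reserves −£53B, deposits 0.
Government spending £31 billion: reserves +£31B, deposits +£31B.
Totals: Δreserves = −£107B, Δdeposits = −£54B.
Δrequired reserves = 10% × −£54B = −£5.4B.
Δexcess reserves = Δreserves − Δrequired = −£107B − (−£5.4B) = -£101.6 billion.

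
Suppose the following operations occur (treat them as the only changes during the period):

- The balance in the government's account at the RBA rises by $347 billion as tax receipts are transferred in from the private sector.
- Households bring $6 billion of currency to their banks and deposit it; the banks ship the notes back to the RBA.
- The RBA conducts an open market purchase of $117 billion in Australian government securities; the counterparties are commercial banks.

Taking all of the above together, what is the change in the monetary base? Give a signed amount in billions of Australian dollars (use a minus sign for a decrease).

Government account inflow $347 billion: reserves shift to a non-base liability → −$347B.
Currency deposit $6 billion: just a shift between currency and reserves — both are base money → 0.
OMO purchase (from banks) $117 billion: RBA balance sheet expands → +$117B.
Net: −347 + 0 + 117 = -$230 billion.

-$230 billion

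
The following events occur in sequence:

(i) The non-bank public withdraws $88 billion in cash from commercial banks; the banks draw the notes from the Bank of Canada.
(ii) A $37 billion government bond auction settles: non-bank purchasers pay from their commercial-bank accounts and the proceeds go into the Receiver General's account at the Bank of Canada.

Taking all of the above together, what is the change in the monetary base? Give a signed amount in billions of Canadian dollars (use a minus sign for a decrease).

-$37 billion

Currency withdrawal $88 billion: just a shift between currency and reserves — both are base money → 0.
Government account inflow $37 billion: reserves shift to a non-base liability → −$37B.
Net: 0 − 37 = -$37 billion.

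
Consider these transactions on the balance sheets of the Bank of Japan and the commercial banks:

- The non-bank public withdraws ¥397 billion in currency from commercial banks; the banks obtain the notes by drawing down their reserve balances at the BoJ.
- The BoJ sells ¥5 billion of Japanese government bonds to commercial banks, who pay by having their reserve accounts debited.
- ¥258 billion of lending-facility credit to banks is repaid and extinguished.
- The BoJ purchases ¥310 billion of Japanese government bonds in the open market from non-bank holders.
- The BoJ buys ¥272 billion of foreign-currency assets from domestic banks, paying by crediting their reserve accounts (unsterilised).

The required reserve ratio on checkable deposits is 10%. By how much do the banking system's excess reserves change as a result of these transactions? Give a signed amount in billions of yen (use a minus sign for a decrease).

-¥69.3 billion

Currency withdrawal ¥397 billion: reserves −¥397B, deposits −¥397B.
OMO sale (to banks) ¥5 billion: reserves −¥5B, deposits 0.
Discount-window repayment ¥258 billion: reserves −¥258B, deposits 0.
Asset purchase (from non-banks) ¥310 billion: reserves +¥310B, deposits +¥310B.
FX purchase ¥272 billion: reserves +¥272B, deposits 0.
Totals: Δreserves = −¥78B, Δdeposits = −¥87B.
Δrequired reserves = 10% × −¥87B = −¥8.7B.
Δexcess reserves = Δreserves − Δrequired = −¥78B − (−¥8.7B) = -¥69.3 billion.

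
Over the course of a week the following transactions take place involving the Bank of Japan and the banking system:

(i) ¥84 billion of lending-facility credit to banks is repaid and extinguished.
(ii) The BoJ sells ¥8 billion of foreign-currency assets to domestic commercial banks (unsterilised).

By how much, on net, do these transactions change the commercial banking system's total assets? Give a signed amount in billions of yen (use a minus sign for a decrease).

Discount-window repayment ¥84 billion: bank balance sheets shrink → −¥84B.
FX sale ¥8 billion: just an asset swap on bank balance sheets → 0.
Net: −84 + 0 = -¥84 billion.

-¥84 billion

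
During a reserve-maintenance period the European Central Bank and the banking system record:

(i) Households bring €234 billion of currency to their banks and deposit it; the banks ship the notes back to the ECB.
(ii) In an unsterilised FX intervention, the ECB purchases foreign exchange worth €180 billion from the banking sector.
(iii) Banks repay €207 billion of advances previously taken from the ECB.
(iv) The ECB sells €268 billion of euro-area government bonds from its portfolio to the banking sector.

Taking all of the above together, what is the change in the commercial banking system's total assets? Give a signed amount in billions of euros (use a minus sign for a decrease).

+€27 billion

Currency deposit €234 billion: bank balance sheets expand → +€234B.
FX purchase €180 billion: just an asset swap on bank balance sheets → 0.
Discount-window repayment €207 billion: bank balance sheets shrink → −€207B.
OMO sale (to banks) €268 billion: just an asset swap on bank balance sheets → 0.
Net: 234 + 0 − 207 + 0 = +€27 billion.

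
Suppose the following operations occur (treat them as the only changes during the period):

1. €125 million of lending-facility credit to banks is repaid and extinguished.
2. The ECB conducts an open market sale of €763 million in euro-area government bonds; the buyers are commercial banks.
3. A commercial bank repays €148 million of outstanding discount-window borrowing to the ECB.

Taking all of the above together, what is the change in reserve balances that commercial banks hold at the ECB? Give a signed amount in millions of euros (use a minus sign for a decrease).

ECB balance sheet:
  Assets:      Securities −€763M, Loans to banks −€273M
  Liabilities: Bank reserves −€1036M
Commercial banking system:
  Assets:      Reserves at CB −€1036M, Securities +€763M
  Liabilities: Borrowings from CB −€273M
So the change in reserve balances that commercial banks hold at the ECB is -€1036 million.

-€1036 million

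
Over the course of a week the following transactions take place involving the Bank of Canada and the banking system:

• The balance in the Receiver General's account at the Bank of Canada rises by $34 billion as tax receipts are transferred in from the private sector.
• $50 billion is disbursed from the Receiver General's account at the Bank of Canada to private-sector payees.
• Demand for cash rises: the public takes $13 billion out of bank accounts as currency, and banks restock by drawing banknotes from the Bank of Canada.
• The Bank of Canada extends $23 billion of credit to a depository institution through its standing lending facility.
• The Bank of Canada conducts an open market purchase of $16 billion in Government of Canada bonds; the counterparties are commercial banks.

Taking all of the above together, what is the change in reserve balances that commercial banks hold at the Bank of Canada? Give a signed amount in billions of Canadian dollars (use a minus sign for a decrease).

+$42 billion

Bank of Canada balance sheet:
  Assets:      Securities +$16B, Loans to banks +$23B
  Liabilities: Bank reserves +$42B, Currency in circulation +$13B, Government deposits −$16B
So the change in reserve balances that commercial banks hold at the Bank of Canada is +$42 billion.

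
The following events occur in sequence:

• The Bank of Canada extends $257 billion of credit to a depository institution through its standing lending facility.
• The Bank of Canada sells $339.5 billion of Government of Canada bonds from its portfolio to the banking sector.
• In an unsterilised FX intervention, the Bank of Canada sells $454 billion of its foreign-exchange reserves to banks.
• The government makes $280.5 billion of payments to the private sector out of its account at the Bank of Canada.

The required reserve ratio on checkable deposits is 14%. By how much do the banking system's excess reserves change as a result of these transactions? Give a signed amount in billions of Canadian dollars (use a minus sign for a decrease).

-$295.27 billion

Discount-window loan $257 billion: reserves +$257B, deposits 0.
OMO sale (to banks) $339.5 billion: reserves −$339.5B, deposits 0.
FX sale $454 billion: reserves −$454B, deposits 0.
Government spending $280.5 billion: reserves +$280.5B, deposits +$280.5B.
Totals: Δreserves = −$256B, Δdeposits = +$280.5B.
Δrequired reserves = 14% × +$280.5B = +$39.27B.
Δexcess reserves = Δreserves − Δrequired = −$256B − (+$39.27B) = -$295.27 billion.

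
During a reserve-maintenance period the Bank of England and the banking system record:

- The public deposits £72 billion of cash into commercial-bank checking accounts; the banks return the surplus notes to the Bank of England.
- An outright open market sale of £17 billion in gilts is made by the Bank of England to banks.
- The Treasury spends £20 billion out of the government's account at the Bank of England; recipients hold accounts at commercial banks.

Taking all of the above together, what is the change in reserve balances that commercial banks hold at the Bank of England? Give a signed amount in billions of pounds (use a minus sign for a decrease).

+£75 billion

Bank of England balance sheet:
  Assets:      Securities −£17B
  Liabilities: Bank reserves +£75B, Currency in circulation −£72B, Government deposits −£20B
Commercial banking system:
  Assets:      Reserves at CB +£75B, Securities +£17B
  Liabilities: Checkable deposits +£92B
So the change in reserve balances that commercial banks hold at the Bank of England is +£75 billion.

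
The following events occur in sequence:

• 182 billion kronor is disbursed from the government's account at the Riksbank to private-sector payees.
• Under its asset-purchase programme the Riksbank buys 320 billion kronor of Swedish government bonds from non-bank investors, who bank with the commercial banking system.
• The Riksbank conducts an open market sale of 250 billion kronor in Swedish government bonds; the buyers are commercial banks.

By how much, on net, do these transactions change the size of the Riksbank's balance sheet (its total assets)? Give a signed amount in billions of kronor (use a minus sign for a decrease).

+70 billion

Government spending 182 billion kronor: only the composition of liabilities changes → 0.
Asset purchase (from non-banks) 320 billion kronor: a Riksbank asset is acquired → +320B.
OMO sale (to banks) 250 billion kronor: a Riksbank asset is shed → −250B.
Net: 0 + 320 − 250 = +70 billion.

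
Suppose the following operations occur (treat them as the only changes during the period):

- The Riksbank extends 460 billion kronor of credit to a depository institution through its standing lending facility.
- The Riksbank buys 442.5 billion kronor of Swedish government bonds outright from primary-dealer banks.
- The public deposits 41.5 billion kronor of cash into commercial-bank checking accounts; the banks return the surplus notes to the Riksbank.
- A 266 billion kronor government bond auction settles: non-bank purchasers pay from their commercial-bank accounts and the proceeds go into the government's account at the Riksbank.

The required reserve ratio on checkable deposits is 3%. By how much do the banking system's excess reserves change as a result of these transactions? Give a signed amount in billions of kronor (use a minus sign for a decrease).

Discount-window loan 460 billion kronor: reserves +460B, deposits 0.
OMO purchase (from banks) 442.5 billion kronor: reserves +442.5B, deposits 0.
Currency deposit 41.5 billion kronor: reserves +41.5B, deposits +41.5B.
Government account inflow 266 billion kronor: reserves −266B, deposits −266B.
Totals: Δreserves = +678B, Δdeposits = −224.5B.
Δrequired reserves = 3% × −224.5B = −6.735B.
Δexcess reserves = Δreserves − Δrequired = +678B − (−6.735B) = +684.735 billion.

+684.735 billion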